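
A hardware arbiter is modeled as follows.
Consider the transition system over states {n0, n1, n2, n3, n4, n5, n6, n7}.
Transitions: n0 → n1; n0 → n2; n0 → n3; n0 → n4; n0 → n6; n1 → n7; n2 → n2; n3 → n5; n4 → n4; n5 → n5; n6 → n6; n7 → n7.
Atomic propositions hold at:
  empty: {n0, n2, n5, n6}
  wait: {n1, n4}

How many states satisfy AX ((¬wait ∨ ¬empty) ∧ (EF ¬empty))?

Sat(¬wait) = {n0, n2, n3, n5, n6, n7}
Sat(¬empty) = {n1, n3, n4, n7}
Sat(¬wait ∨ ¬empty) = {n0, n1, n2, n3, n4, n5, n6, n7}
EF ¬empty: least fixpoint, start Z0 = {n1, n3, n4, n7}, add states with some successor in Z. Z1 = {n0, n1, n3, n4, n7}; fixed.
Sat(EF ¬empty) = {n0, n1, n3, n4, n7}
Sat((¬wait ∨ ¬empty) ∧ (EF ¬empty)) = {n0, n1, n3, n4, n7}
Sat(AX ((¬wait ∨ ¬empty) ∧ (EF ¬empty))) = {s : every successor in {n0, n1, n3, n4, n7}} = {n1, n4, n7}
|Sat(AX ((¬wait ∨ ¬empty) ∧ (EF ¬empty)))| = |{n1, n4, n7}| = 3.

3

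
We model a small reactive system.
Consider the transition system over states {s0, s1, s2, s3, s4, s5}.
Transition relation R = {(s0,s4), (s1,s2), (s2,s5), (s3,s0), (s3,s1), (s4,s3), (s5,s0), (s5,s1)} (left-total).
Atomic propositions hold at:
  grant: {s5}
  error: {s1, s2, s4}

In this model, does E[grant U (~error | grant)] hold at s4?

Sat(~error) = {s0, s3, s5}
Sat(~error | grant) = {s0, s3, s5}
E[grant U (~error | grant)]: least fixpoint, start Z0 = Sat((~error | grant)) = {s0, s3, s5}, add states in Sat(grant) with some successor in Z. Already a fixed point.
Sat(E[grant U (~error | grant)]) = {s0, s3, s5}
s4 ∉ Sat(E[grant U (~error | grant)]) = {s0, s3, s5}, so the formula does not hold at s4.

No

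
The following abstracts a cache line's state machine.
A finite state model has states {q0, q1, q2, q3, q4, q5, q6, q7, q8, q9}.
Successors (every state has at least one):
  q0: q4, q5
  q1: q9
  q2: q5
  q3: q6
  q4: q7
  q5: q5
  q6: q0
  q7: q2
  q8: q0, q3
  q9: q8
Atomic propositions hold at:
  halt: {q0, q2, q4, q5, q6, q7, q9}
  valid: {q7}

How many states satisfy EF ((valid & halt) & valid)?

Sat(valid & halt) = {q7}
Sat((valid & halt) & valid) = {q7}
EF ((valid & halt) & valid): least fixpoint, start Z0 = {q7}, add states with some successor in Z. Z1 = {q4, q7}; Z2 = {q0, q4, q7}; Z3 = {q0, q4, q6, q7, q8}; Z4 = {q0, q3, q4, q6, q7, q8, q9}; Z5 = {q0, q1, q3, q4, q6, q7, q8, q9}; fixed.
Sat(EF ((valid & halt) & valid)) = {q0, q1, q3, q4, q6, q7, q8, q9}
|Sat(EF ((valid & halt) & valid))| = |{q0, q1, q3, q4, q6, q7, q8, q9}| = 8.

8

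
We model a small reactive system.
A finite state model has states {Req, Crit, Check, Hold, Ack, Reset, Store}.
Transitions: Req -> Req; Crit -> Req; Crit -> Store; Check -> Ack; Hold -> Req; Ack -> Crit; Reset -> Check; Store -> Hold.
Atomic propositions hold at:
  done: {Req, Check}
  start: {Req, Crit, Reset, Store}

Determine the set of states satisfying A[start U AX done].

{Req, Crit, Hold, Reset, Store}

Sat(AX done) = {s : every successor in {Req, Check}} = {Req, Hold, Reset}
A[start U AX done]: least fixpoint, start Z0 = Sat(AX done) = {Req, Hold, Reset}, add states in Sat(start) with every successor in Z. Z1 = {Req, Hold, Reset, Store}; Z2 = {Req, Crit, Hold, Reset, Store}; fixed.
Sat(A[start U AX done]) = {Req, Crit, Hold, Reset, Store}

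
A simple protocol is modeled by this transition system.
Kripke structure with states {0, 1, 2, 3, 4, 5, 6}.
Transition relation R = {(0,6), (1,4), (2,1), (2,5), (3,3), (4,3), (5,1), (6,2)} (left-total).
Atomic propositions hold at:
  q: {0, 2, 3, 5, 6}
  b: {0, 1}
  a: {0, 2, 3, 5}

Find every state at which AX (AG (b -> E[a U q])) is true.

{1, 3, 4}

E[a U q]: least fixpoint, start Z0 = Sat(q) = {0, 2, 3, 5, 6}, add states in Sat(a) with some successor in Z. Already a fixed point.
Sat(E[a U q]) = {0, 2, 3, 5, 6}
Sat(b -> E[a U q]) = {0, 2, 3, 4, 5, 6}
AG (b -> E[a U q]): greatest fixpoint, start Z0 = {0, 2, 3, 4, 5, 6}, keep only states in Sat with every successor in Z. Z1 = {0, 3, 4, 6}; Z2 = {0, 3, 4}; Z3 = {3, 4}; fixed.
Sat(AG (b -> E[a U q])) = {3, 4}
Sat(AX (AG (b -> E[a U q]))) = {s : every successor in {3, 4}} = {1, 3, 4}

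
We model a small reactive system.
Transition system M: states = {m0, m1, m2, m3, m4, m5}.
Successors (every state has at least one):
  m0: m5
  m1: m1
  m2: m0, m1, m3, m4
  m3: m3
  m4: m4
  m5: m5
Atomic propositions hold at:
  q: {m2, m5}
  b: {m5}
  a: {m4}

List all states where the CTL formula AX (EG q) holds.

EG q: greatest fixpoint, start Z0 = {m2, m5}, keep only states in Sat with some successor in Z. Z1 = {m5}; fixed.
Sat(EG q) = {m5}
Sat(AX (EG q)) = {s : every successor in {m5}} = {m0, m5}

{m0, m5}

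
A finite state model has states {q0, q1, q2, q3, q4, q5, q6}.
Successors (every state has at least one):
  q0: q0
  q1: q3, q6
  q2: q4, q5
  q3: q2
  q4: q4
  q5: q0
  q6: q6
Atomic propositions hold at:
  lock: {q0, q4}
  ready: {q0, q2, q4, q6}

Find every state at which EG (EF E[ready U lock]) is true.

E[ready U lock]: least fixpoint, start Z0 = Sat(lock) = {q0, q4}, add states in Sat(ready) with some successor in Z. Z1 = {q0, q2, q4}; fixed.
Sat(E[ready U lock]) = {q0, q2, q4}
EF E[ready U lock]: least fixpoint, start Z0 = {q0, q2, q4}, add states with some successor in Z. Z1 = {q0, q2, q3, q4, q5}; Z2 = {q0, q1, q2, q3, q4, q5}; fixed.
Sat(EF E[ready U lock]) = {q0, q1, q2, q3, q4, q5}
EG (EF E[ready U lock]): greatest fixpoint, start Z0 = {q0, q1, q2, q3, q4, q5}, keep only states in Sat with some successor in Z. Already a fixed point.
Sat(EG (EF E[ready U lock])) = {q0, q1, q2, q3, q4, q5}

{q0, q1, q2, q3, q4, q5}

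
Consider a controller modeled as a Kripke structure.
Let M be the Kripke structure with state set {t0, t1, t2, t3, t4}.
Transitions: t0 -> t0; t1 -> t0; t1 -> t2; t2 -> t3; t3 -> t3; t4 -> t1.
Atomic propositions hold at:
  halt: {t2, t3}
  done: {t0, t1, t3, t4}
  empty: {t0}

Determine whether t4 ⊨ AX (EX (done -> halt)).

Sat(done -> halt) = {t2, t3}
Sat(EX (done -> halt)) = {s : some successor in {t2, t3}} = {t1, t2, t3}
Sat(AX (EX (done -> halt))) = {s : every successor in {t1, t2, t3}} = {t2, t3, t4}
t4 ∈ Sat(AX (EX (done -> halt))) = {t2, t3, t4}, so the formula holds at t4.

Yes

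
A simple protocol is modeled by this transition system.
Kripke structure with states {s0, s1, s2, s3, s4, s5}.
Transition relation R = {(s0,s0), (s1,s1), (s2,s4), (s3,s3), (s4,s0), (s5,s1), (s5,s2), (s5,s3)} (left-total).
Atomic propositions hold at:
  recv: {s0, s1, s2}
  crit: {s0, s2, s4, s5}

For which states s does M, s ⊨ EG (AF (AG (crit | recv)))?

Sat(crit | recv) = {s0, s1, s2, s4, s5}
AG (crit | recv): greatest fixpoint, start Z0 = {s0, s1, s2, s4, s5}, keep only states in Sat with every successor in Z. Z1 = {s0, s1, s2, s4}; fixed.
Sat(AG (crit | recv)) = {s0, s1, s2, s4}
AF (AG (crit | recv)): least fixpoint, start Z0 = {s0, s1, s2, s4}, add states with every successor in Z. Already a fixed point.
Sat(AF (AG (crit | recv))) = {s0, s1, s2, s4}
EG (AF (AG (crit | recv))): greatest fixpoint, start Z0 = {s0, s1, s2, s4}, keep only states in Sat with some successor in Z. Already a fixed point.
Sat(EG (AF (AG (crit | recv)))) = {s0, s1, s2, s4}

{s0, s1, s2, s4}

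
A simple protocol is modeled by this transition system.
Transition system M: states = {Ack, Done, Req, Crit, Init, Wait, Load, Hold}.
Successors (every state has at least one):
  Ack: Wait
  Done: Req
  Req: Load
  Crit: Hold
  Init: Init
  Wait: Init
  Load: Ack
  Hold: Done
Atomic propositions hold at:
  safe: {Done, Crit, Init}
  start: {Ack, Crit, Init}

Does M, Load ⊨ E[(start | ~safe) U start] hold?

Yes

Sat(~safe) = {Ack, Req, Wait, Load, Hold}
Sat(start | ~safe) = {Ack, Req, Crit, Init, Wait, Load, Hold}
E[(start | ~safe) U start]: least fixpoint, start Z0 = Sat(start) = {Ack, Crit, Init}, add states in Sat(start | ~safe) with some successor in Z. Z1 = {Ack, Crit, Init, Wait, Load}; Z2 = {Ack, Req, Crit, Init, Wait, Load}; fixed.
Sat(E[(start | ~safe) U start]) = {Ack, Req, Crit, Init, Wait, Load}
Load ∈ Sat(E[(start | ~safe) U start]) = {Ack, Req, Crit, Init, Wait, Load}, so the formula holds at Load.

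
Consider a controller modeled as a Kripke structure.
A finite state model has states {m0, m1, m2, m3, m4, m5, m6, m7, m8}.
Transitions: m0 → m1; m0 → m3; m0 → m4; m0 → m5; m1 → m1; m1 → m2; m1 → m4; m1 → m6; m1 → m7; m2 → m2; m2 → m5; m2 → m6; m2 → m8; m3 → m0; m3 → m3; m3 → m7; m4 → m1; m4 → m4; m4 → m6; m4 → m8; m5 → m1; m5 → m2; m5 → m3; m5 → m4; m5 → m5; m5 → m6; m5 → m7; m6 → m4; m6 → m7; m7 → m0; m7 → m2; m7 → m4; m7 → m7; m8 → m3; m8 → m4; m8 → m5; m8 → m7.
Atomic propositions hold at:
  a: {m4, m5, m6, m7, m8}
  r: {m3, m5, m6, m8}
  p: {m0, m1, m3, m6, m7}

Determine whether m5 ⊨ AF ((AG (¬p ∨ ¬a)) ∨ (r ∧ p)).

Sat(¬p) = {m2, m4, m5, m8}
Sat(¬a) = {m0, m1, m2, m3}
Sat(¬p ∨ ¬a) = {m0, m1, m2, m3, m4, m5, m8}
AG (¬p ∨ ¬a): greatest fixpoint, start Z0 = {m0, m1, m2, m3, m4, m5, m8}, keep only states in Sat with every successor in Z. Z1 = {m0}; Z2 = ∅; fixed.
Sat(AG (¬p ∨ ¬a)) = ∅
Sat(r ∧ p) = {m3, m6}
Sat((AG (¬p ∨ ¬a)) ∨ (r ∧ p)) = {m3, m6}
AF ((AG (¬p ∨ ¬a)) ∨ (r ∧ p)): least fixpoint, start Z0 = {m3, m6}, add states with every successor in Z. Already a fixed point.
Sat(AF ((AG (¬p ∨ ¬a)) ∨ (r ∧ p))) = {m3, m6}
m5 ∉ Sat(AF ((AG (¬p ∨ ¬a)) ∨ (r ∧ p))) = {m3, m6}, so the formula does not hold at m5.

No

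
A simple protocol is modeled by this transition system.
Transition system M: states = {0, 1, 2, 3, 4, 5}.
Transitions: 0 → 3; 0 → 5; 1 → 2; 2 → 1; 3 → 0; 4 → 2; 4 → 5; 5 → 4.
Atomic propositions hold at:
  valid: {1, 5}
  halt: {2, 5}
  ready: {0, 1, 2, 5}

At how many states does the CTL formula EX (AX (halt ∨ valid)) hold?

Sat(halt ∨ valid) = {1, 2, 5}
Sat(AX (halt ∨ valid)) = {s : every successor in {1, 2, 5}} = {1, 2, 4}
Sat(EX (AX (halt ∨ valid))) = {s : some successor in {1, 2, 4}} = {1, 2, 4, 5}
|Sat(EX (AX (halt ∨ valid)))| = |{1, 2, 4, 5}| = 4.

4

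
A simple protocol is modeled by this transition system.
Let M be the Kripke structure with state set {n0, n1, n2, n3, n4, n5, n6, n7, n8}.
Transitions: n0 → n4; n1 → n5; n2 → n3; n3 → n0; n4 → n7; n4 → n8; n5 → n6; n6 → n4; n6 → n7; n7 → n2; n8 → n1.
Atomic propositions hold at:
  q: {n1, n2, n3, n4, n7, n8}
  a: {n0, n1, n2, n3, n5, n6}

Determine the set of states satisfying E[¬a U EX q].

Sat(¬a) = {n4, n7, n8}
Sat(EX q) = {s : some successor in {n1, n2, n3, n4, n7, n8}} = {n0, n2, n4, n6, n7, n8}
E[¬a U EX q]: least fixpoint, start Z0 = Sat(EX q) = {n0, n2, n4, n6, n7, n8}, add states in Sat(¬a) with some successor in Z. Already a fixed point.
Sat(E[¬a U EX q]) = {n0, n2, n4, n6, n7, n8}

{n0, n2, n4, n6, n7, n8}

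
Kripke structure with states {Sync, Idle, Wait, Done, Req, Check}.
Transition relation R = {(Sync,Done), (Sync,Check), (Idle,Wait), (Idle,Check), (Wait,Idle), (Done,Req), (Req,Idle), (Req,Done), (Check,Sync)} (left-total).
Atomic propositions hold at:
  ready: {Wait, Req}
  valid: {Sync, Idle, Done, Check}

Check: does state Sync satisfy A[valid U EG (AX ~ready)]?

Sat(~ready) = {Sync, Idle, Done, Check}
Sat(AX ~ready) = {s : every successor in {Sync, Idle, Done, Check}} = {Sync, Wait, Req, Check}
EG (AX ~ready): greatest fixpoint, start Z0 = {Sync, Wait, Req, Check}, keep only states in Sat with some successor in Z. Z1 = {Sync, Check}; fixed.
Sat(EG (AX ~ready)) = {Sync, Check}
A[valid U EG (AX ~ready)]: least fixpoint, start Z0 = Sat(EG (AX ~ready)) = {Sync, Check}, add states in Sat(valid) with every successor in Z. Already a fixed point.
Sat(A[valid U EG (AX ~ready)]) = {Sync, Check}
Sync ∈ Sat(A[valid U EG (AX ~ready)]) = {Sync, Check}, so the formula holds at Sync.

Yes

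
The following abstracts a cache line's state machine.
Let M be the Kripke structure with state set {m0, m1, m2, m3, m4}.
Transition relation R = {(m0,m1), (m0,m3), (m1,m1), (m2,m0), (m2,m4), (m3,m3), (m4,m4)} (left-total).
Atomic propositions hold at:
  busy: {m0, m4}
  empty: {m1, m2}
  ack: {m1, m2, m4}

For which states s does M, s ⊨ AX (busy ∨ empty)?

Sat(busy ∨ empty) = {m0, m1, m2, m4}
Sat(AX (busy ∨ empty)) = {s : every successor in {m0, m1, m2, m4}} = {m1, m2, m4}

{m1, m2, m4}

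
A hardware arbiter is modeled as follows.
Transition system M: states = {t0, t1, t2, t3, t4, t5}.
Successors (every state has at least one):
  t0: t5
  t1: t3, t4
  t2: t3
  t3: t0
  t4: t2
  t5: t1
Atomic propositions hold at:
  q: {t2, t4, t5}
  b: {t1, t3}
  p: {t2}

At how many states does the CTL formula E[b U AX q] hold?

4

Sat(AX q) = {s : every successor in {t2, t4, t5}} = {t0, t4}
E[b U AX q]: least fixpoint, start Z0 = Sat(AX q) = {t0, t4}, add states in Sat(b) with some successor in Z. Z1 = {t0, t1, t3, t4}; fixed.
Sat(E[b U AX q]) = {t0, t1, t3, t4}
|Sat(E[b U AX q])| = |{t0, t1, t3, t4}| = 4.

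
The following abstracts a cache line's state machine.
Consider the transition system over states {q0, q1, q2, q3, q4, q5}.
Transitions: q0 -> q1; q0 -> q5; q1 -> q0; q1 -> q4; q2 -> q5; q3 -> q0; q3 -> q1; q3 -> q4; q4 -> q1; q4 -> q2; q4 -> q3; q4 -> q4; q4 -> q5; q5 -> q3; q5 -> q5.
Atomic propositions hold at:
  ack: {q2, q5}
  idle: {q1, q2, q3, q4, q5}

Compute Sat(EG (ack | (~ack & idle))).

{q1, q2, q3, q4, q5}

Sat(~ack) = {q0, q1, q3, q4}
Sat(~ack & idle) = {q1, q3, q4}
Sat(ack | (~ack & idle)) = {q1, q2, q3, q4, q5}
EG (ack | (~ack & idle)): greatest fixpoint, start Z0 = {q1, q2, q3, q4, q5}, keep only states in Sat with some successor in Z. Already a fixed point.
Sat(EG (ack | (~ack & idle))) = {q1, q2, q3, q4, q5}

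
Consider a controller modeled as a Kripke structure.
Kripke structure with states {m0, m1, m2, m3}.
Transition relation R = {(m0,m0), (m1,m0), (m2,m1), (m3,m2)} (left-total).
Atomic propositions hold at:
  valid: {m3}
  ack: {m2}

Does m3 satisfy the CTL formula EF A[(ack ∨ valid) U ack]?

Sat(ack ∨ valid) = {m2, m3}
A[(ack ∨ valid) U ack]: least fixpoint, start Z0 = Sat(ack) = {m2}, add states in Sat(ack ∨ valid) with every successor in Z. Z1 = {m2, m3}; fixed.
Sat(A[(ack ∨ valid) U ack]) = {m2, m3}
EF A[(ack ∨ valid) U ack]: least fixpoint, start Z0 = {m2, m3}, add states with some successor in Z. Already a fixed point.
Sat(EF A[(ack ∨ valid) U ack]) = {m2, m3}
m3 ∈ Sat(EF A[(ack ∨ valid) U ack]) = {m2, m3}, so the formula holds at m3.

Yes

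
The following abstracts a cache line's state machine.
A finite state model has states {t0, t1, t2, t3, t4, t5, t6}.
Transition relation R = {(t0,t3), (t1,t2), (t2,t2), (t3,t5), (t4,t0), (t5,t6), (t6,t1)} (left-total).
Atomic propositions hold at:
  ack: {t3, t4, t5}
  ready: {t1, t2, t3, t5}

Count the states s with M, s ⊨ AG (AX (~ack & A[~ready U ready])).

Sat(~ack) = {t0, t1, t2, t6}
Sat(~ready) = {t0, t4, t6}
A[~ready U ready]: least fixpoint, start Z0 = Sat(ready) = {t1, t2, t3, t5}, add states in Sat(~ready) with every successor in Z. Z1 = {t0, t1, t2, t3, t5, t6}; Z2 = {t0, t1, t2, t3, t4, t5, t6}; fixed.
Sat(A[~ready U ready]) = {t0, t1, t2, t3, t4, t5, t6}
Sat(~ack & A[~ready U ready]) = {t0, t1, t2, t6}
Sat(AX (~ack & A[~ready U ready])) = {s : every successor in {t0, t1, t2, t6}} = {t1, t2, t4, t5, t6}
AG (AX (~ack & A[~ready U ready])): greatest fixpoint, start Z0 = {t1, t2, t4, t5, t6}, keep only states in Sat with every successor in Z. Z1 = {t1, t2, t5, t6}; fixed.
Sat(AG (AX (~ack & A[~ready U ready]))) = {t1, t2, t5, t6}
|Sat(AG (AX (~ack & A[~ready U ready])))| = |{t1, t2, t5, t6}| = 4.

4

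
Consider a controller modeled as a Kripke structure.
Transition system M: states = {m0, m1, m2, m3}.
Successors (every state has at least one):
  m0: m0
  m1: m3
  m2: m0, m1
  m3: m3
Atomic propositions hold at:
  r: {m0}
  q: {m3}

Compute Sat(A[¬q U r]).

Sat(¬q) = {m0, m1, m2}
A[¬q U r]: least fixpoint, start Z0 = Sat(r) = {m0}, add states in Sat(¬q) with every successor in Z. Already a fixed point.
Sat(A[¬q U r]) = {m0}

{m0}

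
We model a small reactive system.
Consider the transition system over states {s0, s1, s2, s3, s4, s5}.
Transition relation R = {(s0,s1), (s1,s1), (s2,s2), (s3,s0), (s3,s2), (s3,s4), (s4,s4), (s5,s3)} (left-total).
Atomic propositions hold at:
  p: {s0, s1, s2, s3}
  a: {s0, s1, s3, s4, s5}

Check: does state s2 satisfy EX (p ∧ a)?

Sat(p ∧ a) = {s0, s1, s3}
Sat(EX (p ∧ a)) = {s : some successor in {s0, s1, s3}} = {s0, s1, s3, s5}
s2 ∉ Sat(EX (p ∧ a)) = {s0, s1, s3, s5}, so the formula does not hold at s2.

No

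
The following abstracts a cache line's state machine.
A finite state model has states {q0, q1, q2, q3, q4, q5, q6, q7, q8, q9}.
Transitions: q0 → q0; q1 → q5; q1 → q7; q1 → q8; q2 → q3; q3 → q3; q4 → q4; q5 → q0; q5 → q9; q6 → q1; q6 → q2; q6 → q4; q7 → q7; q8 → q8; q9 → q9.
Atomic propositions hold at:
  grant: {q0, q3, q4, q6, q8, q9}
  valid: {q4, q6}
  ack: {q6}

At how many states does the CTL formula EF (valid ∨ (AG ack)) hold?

2

AG ack: greatest fixpoint, start Z0 = {q6}, keep only states in Sat with every successor in Z. Z1 = ∅; fixed.
Sat(AG ack) = ∅
Sat(valid ∨ (AG ack)) = {q4, q6}
EF (valid ∨ (AG ack)): least fixpoint, start Z0 = {q4, q6}, add states with some successor in Z. Already a fixed point.
Sat(EF (valid ∨ (AG ack))) = {q4, q6}
|Sat(EF (valid ∨ (AG ack)))| = |{q4, q6}| = 2.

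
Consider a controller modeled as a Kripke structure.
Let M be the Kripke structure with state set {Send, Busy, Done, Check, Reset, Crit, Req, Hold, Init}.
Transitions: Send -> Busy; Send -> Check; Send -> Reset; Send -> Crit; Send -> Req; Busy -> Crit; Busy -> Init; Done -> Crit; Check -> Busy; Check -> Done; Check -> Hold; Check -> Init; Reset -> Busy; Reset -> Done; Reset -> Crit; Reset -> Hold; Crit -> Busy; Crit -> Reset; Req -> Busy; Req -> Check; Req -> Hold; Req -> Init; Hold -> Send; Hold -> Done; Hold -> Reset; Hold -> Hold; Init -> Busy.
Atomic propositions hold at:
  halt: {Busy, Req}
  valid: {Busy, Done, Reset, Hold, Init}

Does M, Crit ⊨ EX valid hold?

Yes

Sat(EX valid) = {s : some successor in {Busy, Done, Reset, Hold, Init}} = {Send, Busy, Check, Reset, Crit, Req, Hold, Init}
Crit ∈ Sat(EX valid) = {Send, Busy, Check, Reset, Crit, Req, Hold, Init}, so the formula holds at Crit.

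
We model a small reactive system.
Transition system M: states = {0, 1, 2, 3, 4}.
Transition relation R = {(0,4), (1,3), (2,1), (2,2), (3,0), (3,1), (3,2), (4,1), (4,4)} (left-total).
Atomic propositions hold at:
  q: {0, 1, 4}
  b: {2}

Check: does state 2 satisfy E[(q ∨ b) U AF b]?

Yes

Sat(q ∨ b) = {0, 1, 2, 4}
AF b: least fixpoint, start Z0 = {2}, add states with every successor in Z. Already a fixed point.
Sat(AF b) = {2}
E[(q ∨ b) U AF b]: least fixpoint, start Z0 = Sat(AF b) = {2}, add states in Sat(q ∨ b) with some successor in Z. Already a fixed point.
Sat(E[(q ∨ b) U AF b]) = {2}
2 ∈ Sat(E[(q ∨ b) U AF b]) = {2}, so the formula holds at 2.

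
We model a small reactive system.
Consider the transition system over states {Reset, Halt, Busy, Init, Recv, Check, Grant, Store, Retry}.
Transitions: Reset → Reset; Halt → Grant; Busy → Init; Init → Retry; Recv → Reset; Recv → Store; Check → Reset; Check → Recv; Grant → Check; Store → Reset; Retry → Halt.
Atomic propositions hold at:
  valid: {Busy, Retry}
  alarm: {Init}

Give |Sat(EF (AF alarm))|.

AF alarm: least fixpoint, start Z0 = {Init}, add states with every successor in Z. Z1 = {Busy, Init}; fixed.
Sat(AF alarm) = {Busy, Init}
EF (AF alarm): least fixpoint, start Z0 = {Busy, Init}, add states with some successor in Z. Already a fixed point.
Sat(EF (AF alarm)) = {Busy, Init}
|Sat(EF (AF alarm))| = |{Busy, Init}| = 2.

2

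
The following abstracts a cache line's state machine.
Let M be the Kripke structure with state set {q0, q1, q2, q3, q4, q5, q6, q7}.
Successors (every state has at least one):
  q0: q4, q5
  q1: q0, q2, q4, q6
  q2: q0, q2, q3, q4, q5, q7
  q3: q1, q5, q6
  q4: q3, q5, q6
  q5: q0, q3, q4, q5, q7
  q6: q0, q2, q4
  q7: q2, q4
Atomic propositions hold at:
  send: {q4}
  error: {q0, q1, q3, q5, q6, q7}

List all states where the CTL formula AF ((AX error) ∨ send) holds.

Sat(AX error) = {s : every successor in {q0, q1, q3, q5, q6, q7}} = {q3, q4}
Sat((AX error) ∨ send) = {q3, q4}
AF ((AX error) ∨ send): least fixpoint, start Z0 = {q3, q4}, add states with every successor in Z. Already a fixed point.
Sat(AF ((AX error) ∨ send)) = {q3, q4}

{q3, q4}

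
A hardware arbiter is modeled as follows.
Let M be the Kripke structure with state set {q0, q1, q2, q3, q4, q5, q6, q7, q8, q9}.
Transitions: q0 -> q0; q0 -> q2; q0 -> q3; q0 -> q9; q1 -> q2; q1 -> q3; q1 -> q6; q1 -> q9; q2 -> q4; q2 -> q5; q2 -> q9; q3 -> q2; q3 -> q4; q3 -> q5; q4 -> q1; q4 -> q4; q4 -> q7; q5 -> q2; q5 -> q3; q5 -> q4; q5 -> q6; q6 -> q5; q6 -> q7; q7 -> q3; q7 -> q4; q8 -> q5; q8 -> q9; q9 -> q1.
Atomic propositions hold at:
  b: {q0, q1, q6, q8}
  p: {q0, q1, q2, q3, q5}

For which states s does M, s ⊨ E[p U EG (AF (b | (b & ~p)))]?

Sat(~p) = {q4, q6, q7, q8, q9}
Sat(b & ~p) = {q6, q8}
Sat(b | (b & ~p)) = {q0, q1, q6, q8}
AF (b | (b & ~p)): least fixpoint, start Z0 = {q0, q1, q6, q8}, add states with every successor in Z. Z1 = {q0, q1, q6, q8, q9}; fixed.
Sat(AF (b | (b & ~p))) = {q0, q1, q6, q8, q9}
EG (AF (b | (b & ~p))): greatest fixpoint, start Z0 = {q0, q1, q6, q8, q9}, keep only states in Sat with some successor in Z. Z1 = {q0, q1, q8, q9}; fixed.
Sat(EG (AF (b | (b & ~p)))) = {q0, q1, q8, q9}
E[p U EG (AF (b | (b & ~p)))]: least fixpoint, start Z0 = Sat(EG (AF (b | (b & ~p)))) = {q0, q1, q8, q9}, add states in Sat(p) with some successor in Z. Z1 = {q0, q1, q2, q8, q9}; Z2 = {q0, q1, q2, q3, q5, q8, q9}; fixed.
Sat(E[p U EG (AF (b | (b & ~p)))]) = {q0, q1, q2, q3, q5, q8, q9}

{q0, q1, q2, q3, q5, q8, q9}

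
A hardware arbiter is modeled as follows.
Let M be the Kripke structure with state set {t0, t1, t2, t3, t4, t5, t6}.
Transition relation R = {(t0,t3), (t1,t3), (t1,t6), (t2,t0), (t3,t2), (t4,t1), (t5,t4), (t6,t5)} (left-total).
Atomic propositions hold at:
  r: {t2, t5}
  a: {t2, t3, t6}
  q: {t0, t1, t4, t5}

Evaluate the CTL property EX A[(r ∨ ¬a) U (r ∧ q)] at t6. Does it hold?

Sat(¬a) = {t0, t1, t4, t5}
Sat(r ∨ ¬a) = {t0, t1, t2, t4, t5}
Sat(r ∧ q) = {t5}
A[(r ∨ ¬a) U (r ∧ q)]: least fixpoint, start Z0 = Sat((r ∧ q)) = {t5}, add states in Sat(r ∨ ¬a) with every successor in Z. Already a fixed point.
Sat(A[(r ∨ ¬a) U (r ∧ q)]) = {t5}
Sat(EX A[(r ∨ ¬a) U (r ∧ q)]) = {s : some successor in {t5}} = {t6}
t6 ∈ Sat(EX A[(r ∨ ¬a) U (r ∧ q)]) = {t6}, so the formula holds at t6.

Yes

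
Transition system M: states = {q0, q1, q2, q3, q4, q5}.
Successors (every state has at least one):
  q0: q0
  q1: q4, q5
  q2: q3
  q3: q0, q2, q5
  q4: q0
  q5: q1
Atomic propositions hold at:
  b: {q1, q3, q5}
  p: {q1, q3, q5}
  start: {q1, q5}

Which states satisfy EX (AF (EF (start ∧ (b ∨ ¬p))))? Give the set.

Sat(¬p) = {q0, q2, q4}
Sat(b ∨ ¬p) = {q0, q1, q2, q3, q4, q5}
Sat(start ∧ (b ∨ ¬p)) = {q1, q5}
EF (start ∧ (b ∨ ¬p)): least fixpoint, start Z0 = {q1, q5}, add states with some successor in Z. Z1 = {q1, q3, q5}; Z2 = {q1, q2, q3, q5}; fixed.
Sat(EF (start ∧ (b ∨ ¬p))) = {q1, q2, q3, q5}
AF (EF (start ∧ (b ∨ ¬p))): least fixpoint, start Z0 = {q1, q2, q3, q5}, add states with every successor in Z. Already a fixed point.
Sat(AF (EF (start ∧ (b ∨ ¬p)))) = {q1, q2, q3, q5}
Sat(EX (AF (EF (start ∧ (b ∨ ¬p))))) = {s : some successor in {q1, q2, q3, q5}} = {q1, q2, q3, q5}

{q1, q2, q3, q5}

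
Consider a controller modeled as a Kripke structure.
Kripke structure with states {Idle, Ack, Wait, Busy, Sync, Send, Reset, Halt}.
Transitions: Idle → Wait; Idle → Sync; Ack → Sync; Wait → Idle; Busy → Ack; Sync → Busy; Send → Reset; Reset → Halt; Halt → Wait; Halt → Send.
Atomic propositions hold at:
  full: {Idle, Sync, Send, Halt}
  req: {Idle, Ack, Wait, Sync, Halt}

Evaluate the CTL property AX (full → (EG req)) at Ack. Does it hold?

EG req: greatest fixpoint, start Z0 = {Idle, Ack, Wait, Sync, Halt}, keep only states in Sat with some successor in Z. Z1 = {Idle, Ack, Wait, Halt}; Z2 = {Idle, Wait, Halt}; fixed.
Sat(EG req) = {Idle, Wait, Halt}
Sat(full → (EG req)) = {Idle, Ack, Wait, Busy, Reset, Halt}
Sat(AX (full → (EG req))) = {s : every successor in {Idle, Ack, Wait, Busy, Reset, Halt}} = {Wait, Busy, Sync, Send, Reset}
Ack ∉ Sat(AX (full → (EG req))) = {Wait, Busy, Sync, Send, Reset}, so the formula does not hold at Ack.

No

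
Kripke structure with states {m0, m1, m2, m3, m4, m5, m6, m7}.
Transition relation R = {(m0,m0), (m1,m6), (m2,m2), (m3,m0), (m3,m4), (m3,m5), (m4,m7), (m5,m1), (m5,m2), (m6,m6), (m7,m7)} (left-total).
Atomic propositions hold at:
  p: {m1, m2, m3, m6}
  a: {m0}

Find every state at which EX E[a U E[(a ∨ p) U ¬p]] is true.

{m0, m3, m4, m7}

Sat(a ∨ p) = {m0, m1, m2, m3, m6}
Sat(¬p) = {m0, m4, m5, m7}
E[(a ∨ p) U ¬p]: least fixpoint, start Z0 = Sat(¬p) = {m0, m4, m5, m7}, add states in Sat(a ∨ p) with some successor in Z. Z1 = {m0, m3, m4, m5, m7}; fixed.
Sat(E[(a ∨ p) U ¬p]) = {m0, m3, m4, m5, m7}
E[a U E[(a ∨ p) U ¬p]]: least fixpoint, start Z0 = Sat(E[(a ∨ p) U ¬p]) = {m0, m3, m4, m5, m7}, add states in Sat(a) with some successor in Z. Already a fixed point.
Sat(E[a U E[(a ∨ p) U ¬p]]) = {m0, m3, m4, m5, m7}
Sat(EX E[a U E[(a ∨ p) U ¬p]]) = {s : some successor in {m0, m3, m4, m5, m7}} = {m0, m3, m4, m7}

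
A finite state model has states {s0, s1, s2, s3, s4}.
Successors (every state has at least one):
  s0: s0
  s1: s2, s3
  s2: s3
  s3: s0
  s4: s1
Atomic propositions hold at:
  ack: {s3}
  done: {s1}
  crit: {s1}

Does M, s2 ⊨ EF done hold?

No

EF done: least fixpoint, start Z0 = {s1}, add states with some successor in Z. Z1 = {s1, s4}; fixed.
Sat(EF done) = {s1, s4}
s2 ∉ Sat(EF done) = {s1, s4}, so the formula does not hold at s2.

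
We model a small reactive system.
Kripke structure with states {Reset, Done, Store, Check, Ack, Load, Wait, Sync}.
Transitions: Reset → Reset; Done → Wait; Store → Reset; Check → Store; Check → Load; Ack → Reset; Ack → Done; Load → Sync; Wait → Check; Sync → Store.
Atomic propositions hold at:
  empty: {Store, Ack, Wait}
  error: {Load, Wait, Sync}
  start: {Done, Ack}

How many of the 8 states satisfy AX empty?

2

Sat(AX empty) = {s : every successor in {Store, Ack, Wait}} = {Done, Sync}
|Sat(AX empty)| = |{Done, Sync}| = 2.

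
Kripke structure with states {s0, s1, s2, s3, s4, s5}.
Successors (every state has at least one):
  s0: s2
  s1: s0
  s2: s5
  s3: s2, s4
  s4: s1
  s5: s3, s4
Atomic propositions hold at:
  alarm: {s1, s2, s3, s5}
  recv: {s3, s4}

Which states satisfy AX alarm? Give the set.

{s0, s2, s4}

Sat(AX alarm) = {s : every successor in {s1, s2, s3, s5}} = {s0, s2, s4}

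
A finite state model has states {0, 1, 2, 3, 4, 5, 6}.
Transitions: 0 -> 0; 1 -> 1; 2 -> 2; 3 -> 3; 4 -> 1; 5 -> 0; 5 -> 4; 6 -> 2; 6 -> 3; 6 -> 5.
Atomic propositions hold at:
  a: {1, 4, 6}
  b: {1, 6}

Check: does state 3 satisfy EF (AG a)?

AG a: greatest fixpoint, start Z0 = {1, 4, 6}, keep only states in Sat with every successor in Z. Z1 = {1, 4}; fixed.
Sat(AG a) = {1, 4}
EF (AG a): least fixpoint, start Z0 = {1, 4}, add states with some successor in Z. Z1 = {1, 4, 5}; Z2 = {1, 4, 5, 6}; fixed.
Sat(EF (AG a)) = {1, 4, 5, 6}
3 ∉ Sat(EF (AG a)) = {1, 4, 5, 6}, so the formula does not hold at 3.

No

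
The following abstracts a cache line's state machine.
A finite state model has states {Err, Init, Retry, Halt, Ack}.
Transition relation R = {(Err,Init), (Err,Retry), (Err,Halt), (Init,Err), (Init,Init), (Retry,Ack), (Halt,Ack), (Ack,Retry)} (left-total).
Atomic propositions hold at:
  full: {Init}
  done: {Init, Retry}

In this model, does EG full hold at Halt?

EG full: greatest fixpoint, start Z0 = {Init}, keep only states in Sat with some successor in Z. Already a fixed point.
Sat(EG full) = {Init}
Halt ∉ Sat(EG full) = {Init}, so the formula does not hold at Halt.

No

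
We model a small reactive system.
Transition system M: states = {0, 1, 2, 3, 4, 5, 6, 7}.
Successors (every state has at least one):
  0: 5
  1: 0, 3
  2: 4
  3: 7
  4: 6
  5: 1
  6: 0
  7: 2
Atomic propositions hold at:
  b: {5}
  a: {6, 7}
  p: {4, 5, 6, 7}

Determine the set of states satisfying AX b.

{0}

Sat(AX b) = {s : every successor in {5}} = {0}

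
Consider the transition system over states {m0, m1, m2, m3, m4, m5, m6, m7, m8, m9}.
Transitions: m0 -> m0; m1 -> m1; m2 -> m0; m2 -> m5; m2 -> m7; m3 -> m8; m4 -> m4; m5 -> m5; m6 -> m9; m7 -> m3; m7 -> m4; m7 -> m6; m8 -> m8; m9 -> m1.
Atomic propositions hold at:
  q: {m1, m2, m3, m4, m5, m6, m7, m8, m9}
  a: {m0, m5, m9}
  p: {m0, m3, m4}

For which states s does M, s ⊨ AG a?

AG a: greatest fixpoint, start Z0 = {m0, m5, m9}, keep only states in Sat with every successor in Z. Z1 = {m0, m5}; fixed.
Sat(AG a) = {m0, m5}

{m0, m5}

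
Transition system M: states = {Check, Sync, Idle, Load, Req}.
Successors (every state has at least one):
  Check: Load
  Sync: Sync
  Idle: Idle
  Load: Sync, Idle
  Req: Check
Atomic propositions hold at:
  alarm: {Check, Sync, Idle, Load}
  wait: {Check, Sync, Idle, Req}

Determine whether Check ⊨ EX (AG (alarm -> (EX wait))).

Yes

Sat(EX wait) = {s : some successor in {Check, Sync, Idle, Req}} = {Sync, Idle, Load, Req}
Sat(alarm -> (EX wait)) = {Sync, Idle, Load, Req}
AG (alarm -> (EX wait)): greatest fixpoint, start Z0 = {Sync, Idle, Load, Req}, keep only states in Sat with every successor in Z. Z1 = {Sync, Idle, Load}; fixed.
Sat(AG (alarm -> (EX wait))) = {Sync, Idle, Load}
Sat(EX (AG (alarm -> (EX wait)))) = {s : some successor in {Sync, Idle, Load}} = {Check, Sync, Idle, Load}
Check ∈ Sat(EX (AG (alarm -> (EX wait)))) = {Check, Sync, Idle, Load}, so the formula holds at Check.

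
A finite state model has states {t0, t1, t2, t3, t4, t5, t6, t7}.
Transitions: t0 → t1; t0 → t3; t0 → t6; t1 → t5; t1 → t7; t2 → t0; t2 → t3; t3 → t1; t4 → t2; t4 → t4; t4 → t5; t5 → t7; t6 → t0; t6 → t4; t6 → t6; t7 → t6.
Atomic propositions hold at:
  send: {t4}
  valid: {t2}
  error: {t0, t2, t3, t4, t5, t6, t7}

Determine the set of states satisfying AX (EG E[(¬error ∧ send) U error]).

Sat(¬error) = {t1}
Sat(¬error ∧ send) = ∅
E[(¬error ∧ send) U error]: least fixpoint, start Z0 = Sat(error) = {t0, t2, t3, t4, t5, t6, t7}, add states in Sat(¬error ∧ send) with some successor in Z. Already a fixed point.
Sat(E[(¬error ∧ send) U error]) = {t0, t2, t3, t4, t5, t6, t7}
EG E[(¬error ∧ send) U error]: greatest fixpoint, start Z0 = {t0, t2, t3, t4, t5, t6, t7}, keep only states in Sat with some successor in Z. Z1 = {t0, t2, t4, t5, t6, t7}; fixed.
Sat(EG E[(¬error ∧ send) U error]) = {t0, t2, t4, t5, t6, t7}
Sat(AX (EG E[(¬error ∧ send) U error])) = {s : every successor in {t0, t2, t4, t5, t6, t7}} = {t1, t4, t5, t6, t7}

{t1, t4, t5, t6, t7}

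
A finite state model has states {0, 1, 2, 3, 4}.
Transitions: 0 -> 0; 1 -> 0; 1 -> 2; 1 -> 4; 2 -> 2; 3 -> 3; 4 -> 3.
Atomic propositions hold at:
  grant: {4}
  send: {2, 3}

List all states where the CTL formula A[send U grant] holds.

{4}

A[send U grant]: least fixpoint, start Z0 = Sat(grant) = {4}, add states in Sat(send) with every successor in Z. Already a fixed point.
Sat(A[send U grant]) = {4}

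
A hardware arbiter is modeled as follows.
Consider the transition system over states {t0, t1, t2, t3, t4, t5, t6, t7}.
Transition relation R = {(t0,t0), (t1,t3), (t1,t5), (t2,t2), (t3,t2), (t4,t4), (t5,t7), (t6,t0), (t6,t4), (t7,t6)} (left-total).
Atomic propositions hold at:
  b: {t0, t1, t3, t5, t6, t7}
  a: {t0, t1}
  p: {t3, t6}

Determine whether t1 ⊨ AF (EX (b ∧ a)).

Sat(b ∧ a) = {t0, t1}
Sat(EX (b ∧ a)) = {s : some successor in {t0, t1}} = {t0, t6}
AF (EX (b ∧ a)): least fixpoint, start Z0 = {t0, t6}, add states with every successor in Z. Z1 = {t0, t6, t7}; Z2 = {t0, t5, t6, t7}; fixed.
Sat(AF (EX (b ∧ a))) = {t0, t5, t6, t7}
t1 ∉ Sat(AF (EX (b ∧ a))) = {t0, t5, t6, t7}, so the formula does not hold at t1.

No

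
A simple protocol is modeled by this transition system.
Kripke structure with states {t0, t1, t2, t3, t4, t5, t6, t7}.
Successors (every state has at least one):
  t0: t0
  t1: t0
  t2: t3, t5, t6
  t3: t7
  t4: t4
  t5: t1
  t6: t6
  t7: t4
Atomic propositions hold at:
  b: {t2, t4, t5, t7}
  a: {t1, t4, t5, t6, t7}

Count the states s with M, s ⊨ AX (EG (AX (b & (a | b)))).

Sat(a | b) = {t1, t2, t4, t5, t6, t7}
Sat(b & (a | b)) = {t2, t4, t5, t7}
Sat(AX (b & (a | b))) = {s : every successor in {t2, t4, t5, t7}} = {t3, t4, t7}
EG (AX (b & (a | b))): greatest fixpoint, start Z0 = {t3, t4, t7}, keep only states in Sat with some successor in Z. Already a fixed point.
Sat(EG (AX (b & (a | b)))) = {t3, t4, t7}
Sat(AX (EG (AX (b & (a | b))))) = {s : every successor in {t3, t4, t7}} = {t3, t4, t7}
|Sat(AX (EG (AX (b & (a | b)))))| = |{t3, t4, t7}| = 3.

3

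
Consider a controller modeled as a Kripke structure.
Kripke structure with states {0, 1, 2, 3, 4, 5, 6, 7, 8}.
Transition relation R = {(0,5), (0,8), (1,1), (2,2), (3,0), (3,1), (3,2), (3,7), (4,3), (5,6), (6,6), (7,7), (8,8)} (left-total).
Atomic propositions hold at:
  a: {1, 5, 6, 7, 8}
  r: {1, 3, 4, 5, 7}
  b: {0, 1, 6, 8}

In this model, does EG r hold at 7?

Yes

EG r: greatest fixpoint, start Z0 = {1, 3, 4, 5, 7}, keep only states in Sat with some successor in Z. Z1 = {1, 3, 4, 7}; fixed.
Sat(EG r) = {1, 3, 4, 7}
7 ∈ Sat(EG r) = {1, 3, 4, 7}, so the formula holds at 7.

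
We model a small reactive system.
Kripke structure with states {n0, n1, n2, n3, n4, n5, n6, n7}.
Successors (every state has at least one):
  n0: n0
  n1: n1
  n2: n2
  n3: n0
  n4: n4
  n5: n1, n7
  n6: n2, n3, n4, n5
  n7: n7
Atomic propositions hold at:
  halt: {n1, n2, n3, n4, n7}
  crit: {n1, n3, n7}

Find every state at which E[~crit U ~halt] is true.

{n0, n5, n6}

Sat(~crit) = {n0, n2, n4, n5, n6}
Sat(~halt) = {n0, n5, n6}
E[~crit U ~halt]: least fixpoint, start Z0 = Sat(~halt) = {n0, n5, n6}, add states in Sat(~crit) with some successor in Z. Already a fixed point.
Sat(E[~crit U ~halt]) = {n0, n5, n6}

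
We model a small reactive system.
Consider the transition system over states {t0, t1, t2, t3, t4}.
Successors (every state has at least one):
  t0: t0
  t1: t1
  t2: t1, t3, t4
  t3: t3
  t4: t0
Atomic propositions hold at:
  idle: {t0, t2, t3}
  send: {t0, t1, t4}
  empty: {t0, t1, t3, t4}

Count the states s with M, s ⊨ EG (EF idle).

EF idle: least fixpoint, start Z0 = {t0, t2, t3}, add states with some successor in Z. Z1 = {t0, t2, t3, t4}; fixed.
Sat(EF idle) = {t0, t2, t3, t4}
EG (EF idle): greatest fixpoint, start Z0 = {t0, t2, t3, t4}, keep only states in Sat with some successor in Z. Already a fixed point.
Sat(EG (EF idle)) = {t0, t2, t3, t4}
|Sat(EG (EF idle))| = |{t0, t2, t3, t4}| = 4.

4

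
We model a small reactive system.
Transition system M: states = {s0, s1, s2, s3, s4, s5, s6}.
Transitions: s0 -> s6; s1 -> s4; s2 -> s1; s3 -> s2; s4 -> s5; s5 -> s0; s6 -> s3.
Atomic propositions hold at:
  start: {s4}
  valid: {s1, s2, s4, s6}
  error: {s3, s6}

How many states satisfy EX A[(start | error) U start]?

1

Sat(start | error) = {s3, s4, s6}
A[(start | error) U start]: least fixpoint, start Z0 = Sat(start) = {s4}, add states in Sat(start | error) with every successor in Z. Already a fixed point.
Sat(A[(start | error) U start]) = {s4}
Sat(EX A[(start | error) U start]) = {s : some successor in {s4}} = {s1}
|Sat(EX A[(start | error) U start])| = |{s1}| = 1.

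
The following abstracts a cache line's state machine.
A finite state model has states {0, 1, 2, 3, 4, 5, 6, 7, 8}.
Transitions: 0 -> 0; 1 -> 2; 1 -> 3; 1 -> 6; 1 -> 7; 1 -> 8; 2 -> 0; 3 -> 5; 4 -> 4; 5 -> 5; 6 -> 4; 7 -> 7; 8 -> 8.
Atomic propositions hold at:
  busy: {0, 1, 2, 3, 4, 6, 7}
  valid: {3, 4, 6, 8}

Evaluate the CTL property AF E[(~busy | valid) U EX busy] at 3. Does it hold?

No

Sat(~busy) = {5, 8}
Sat(~busy | valid) = {3, 4, 5, 6, 8}
Sat(EX busy) = {s : some successor in {0, 1, 2, 3, 4, 6, 7}} = {0, 1, 2, 4, 6, 7}
E[(~busy | valid) U EX busy]: least fixpoint, start Z0 = Sat(EX busy) = {0, 1, 2, 4, 6, 7}, add states in Sat(~busy | valid) with some successor in Z. Already a fixed point.
Sat(E[(~busy | valid) U EX busy]) = {0, 1, 2, 4, 6, 7}
AF E[(~busy | valid) U EX busy]: least fixpoint, start Z0 = {0, 1, 2, 4, 6, 7}, add states with every successor in Z. Already a fixed point.
Sat(AF E[(~busy | valid) U EX busy]) = {0, 1, 2, 4, 6, 7}
3 ∉ Sat(AF E[(~busy | valid) U EX busy]) = {0, 1, 2, 4, 6, 7}, so the formula does not hold at 3.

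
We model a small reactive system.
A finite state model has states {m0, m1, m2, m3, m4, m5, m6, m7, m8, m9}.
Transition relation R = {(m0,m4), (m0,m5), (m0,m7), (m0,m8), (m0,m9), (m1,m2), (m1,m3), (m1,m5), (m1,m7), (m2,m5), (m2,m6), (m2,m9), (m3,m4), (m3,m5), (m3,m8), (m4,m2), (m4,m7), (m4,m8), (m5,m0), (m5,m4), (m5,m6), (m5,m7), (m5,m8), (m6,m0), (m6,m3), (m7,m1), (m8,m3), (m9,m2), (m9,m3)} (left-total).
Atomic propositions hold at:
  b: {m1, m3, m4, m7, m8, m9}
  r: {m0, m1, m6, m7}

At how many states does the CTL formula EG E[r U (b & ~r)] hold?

8

Sat(~r) = {m2, m3, m4, m5, m8, m9}
Sat(b & ~r) = {m3, m4, m8, m9}
E[r U (b & ~r)]: least fixpoint, start Z0 = Sat((b & ~r)) = {m3, m4, m8, m9}, add states in Sat(r) with some successor in Z. Z1 = {m0, m1, m3, m4, m6, m8, m9}; Z2 = {m0, m1, m3, m4, m6, m7, m8, m9}; fixed.
Sat(E[r U (b & ~r)]) = {m0, m1, m3, m4, m6, m7, m8, m9}
EG E[r U (b & ~r)]: greatest fixpoint, start Z0 = {m0, m1, m3, m4, m6, m7, m8, m9}, keep only states in Sat with some successor in Z. Already a fixed point.
Sat(EG E[r U (b & ~r)]) = {m0, m1, m3, m4, m6, m7, m8, m9}
|Sat(EG E[r U (b & ~r)])| = |{m0, m1, m3, m4, m6, m7, m8, m9}| = 8.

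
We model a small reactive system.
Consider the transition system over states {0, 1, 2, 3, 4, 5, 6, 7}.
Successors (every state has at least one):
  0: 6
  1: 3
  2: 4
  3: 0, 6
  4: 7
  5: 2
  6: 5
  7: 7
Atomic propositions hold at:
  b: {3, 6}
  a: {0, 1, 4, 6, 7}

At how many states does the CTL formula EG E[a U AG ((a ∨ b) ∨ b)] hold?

2

Sat(a ∨ b) = {0, 1, 3, 4, 6, 7}
Sat((a ∨ b) ∨ b) = {0, 1, 3, 4, 6, 7}
AG ((a ∨ b) ∨ b): greatest fixpoint, start Z0 = {0, 1, 3, 4, 6, 7}, keep only states in Sat with every successor in Z. Z1 = {0, 1, 3, 4, 7}; Z2 = {1, 4, 7}; Z3 = {4, 7}; fixed.
Sat(AG ((a ∨ b) ∨ b)) = {4, 7}
E[a U AG ((a ∨ b) ∨ b)]: least fixpoint, start Z0 = Sat(AG ((a ∨ b) ∨ b)) = {4, 7}, add states in Sat(a) with some successor in Z. Already a fixed point.
Sat(E[a U AG ((a ∨ b) ∨ b)]) = {4, 7}
EG E[a U AG ((a ∨ b) ∨ b)]: greatest fixpoint, start Z0 = {4, 7}, keep only states in Sat with some successor in Z. Already a fixed point.
Sat(EG E[a U AG ((a ∨ b) ∨ b)]) = {4, 7}
|Sat(EG E[a U AG ((a ∨ b) ∨ b)])| = |{4, 7}| = 2.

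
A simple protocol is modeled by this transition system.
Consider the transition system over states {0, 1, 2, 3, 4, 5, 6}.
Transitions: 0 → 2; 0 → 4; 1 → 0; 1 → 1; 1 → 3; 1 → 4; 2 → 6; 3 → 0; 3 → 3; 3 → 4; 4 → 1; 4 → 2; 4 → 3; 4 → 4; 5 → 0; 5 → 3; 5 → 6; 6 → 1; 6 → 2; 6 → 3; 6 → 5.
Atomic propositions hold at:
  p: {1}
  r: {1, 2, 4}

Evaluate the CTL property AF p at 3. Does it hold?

AF p: least fixpoint, start Z0 = {1}, add states with every successor in Z. Already a fixed point.
Sat(AF p) = {1}
3 ∉ Sat(AF p) = {1}, so the formula does not hold at 3.

No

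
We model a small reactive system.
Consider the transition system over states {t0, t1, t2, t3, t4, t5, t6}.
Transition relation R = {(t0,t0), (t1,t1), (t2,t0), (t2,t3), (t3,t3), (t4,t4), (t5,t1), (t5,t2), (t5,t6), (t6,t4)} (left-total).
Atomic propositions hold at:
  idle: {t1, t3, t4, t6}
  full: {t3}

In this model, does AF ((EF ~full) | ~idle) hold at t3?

No

Sat(~full) = {t0, t1, t2, t4, t5, t6}
EF ~full: least fixpoint, start Z0 = {t0, t1, t2, t4, t5, t6}, add states with some successor in Z. Already a fixed point.
Sat(EF ~full) = {t0, t1, t2, t4, t5, t6}
Sat(~idle) = {t0, t2, t5}
Sat((EF ~full) | ~idle) = {t0, t1, t2, t4, t5, t6}
AF ((EF ~full) | ~idle): least fixpoint, start Z0 = {t0, t1, t2, t4, t5, t6}, add states with every successor in Z. Already a fixed point.
Sat(AF ((EF ~full) | ~idle)) = {t0, t1, t2, t4, t5, t6}
t3 ∉ Sat(AF ((EF ~full) | ~idle)) = {t0, t1, t2, t4, t5, t6}, so the formula does not hold at t3.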